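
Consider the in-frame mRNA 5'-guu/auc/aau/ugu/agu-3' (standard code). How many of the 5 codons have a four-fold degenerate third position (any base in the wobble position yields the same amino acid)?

Codon 1 GUU (Val): third position 4-fold.
Codon 2 AUC (Ile): third position 3-fold.
Codon 3 AAU (Asn): third position 2-fold.
Codon 4 UGU (Cys): third position 2-fold.
Codon 5 AGU (Ser): third position 2-fold.
Four-fold degenerate third positions: 1.

1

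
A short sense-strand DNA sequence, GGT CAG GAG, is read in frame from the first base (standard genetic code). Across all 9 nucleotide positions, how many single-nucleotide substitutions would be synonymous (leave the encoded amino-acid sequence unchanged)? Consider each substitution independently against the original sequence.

5

Codon 1 (GGT, Gly): 3 synonymous substitutions.
Codon 2 (CAG, Gln): 1 synonymous substitution.
Codon 3 (GAG, Glu): 1 synonymous substitution.
Total: 3 + 1 + 1 = 5.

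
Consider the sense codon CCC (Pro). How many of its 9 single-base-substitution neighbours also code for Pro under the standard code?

3

Position 1: none → 0 synonymous.
Position 2: none → 0 synonymous.
Position 3: CCU, CCA, CCG → 3 synonymous.
Total: 0 + 0 + 3 = 3.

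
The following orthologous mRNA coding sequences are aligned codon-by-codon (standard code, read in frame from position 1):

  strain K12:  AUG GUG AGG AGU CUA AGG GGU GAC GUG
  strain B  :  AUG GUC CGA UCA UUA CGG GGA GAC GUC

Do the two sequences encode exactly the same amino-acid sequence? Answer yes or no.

yes

Codon 1: AUG Met / AUG Met — identical.
Codon 2: GUG Val / GUC Val — synonymous.
Codon 3: AGG Arg / CGA Arg — synonymous.
Codon 4: AGU Ser / UCA Ser — synonymous.
Codon 5: CUA Leu / UUA Leu — synonymous.
Codon 6: AGG Arg / CGG Arg — synonymous.
Codon 7: GGU Gly / GGA Gly — synonymous.
Codon 8: GAC Asp / GAC Asp — identical.
Codon 9: GUG Val / GUC Val — synonymous.
Nonsynonymous differences: 0 → same protein.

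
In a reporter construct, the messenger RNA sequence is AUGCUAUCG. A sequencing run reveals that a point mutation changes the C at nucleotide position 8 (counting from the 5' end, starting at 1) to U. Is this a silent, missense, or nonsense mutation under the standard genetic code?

missense

Position 8 falls in codon 3: UCG → Ser.
After the substitution the codon is UUG → Leu.
Ser ≠ Leu, so this is a missense mutation.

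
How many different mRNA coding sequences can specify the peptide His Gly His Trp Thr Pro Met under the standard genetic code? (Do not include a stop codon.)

His: 2 codons.
Gly: 4 codons.
His: 2 codons.
Trp: 1 codon.
Thr: 4 codons.
Pro: 4 codons.
Met: 1 codon.
2 × 4 × 2 × 1 × 4 × 4 × 1 = 256.

256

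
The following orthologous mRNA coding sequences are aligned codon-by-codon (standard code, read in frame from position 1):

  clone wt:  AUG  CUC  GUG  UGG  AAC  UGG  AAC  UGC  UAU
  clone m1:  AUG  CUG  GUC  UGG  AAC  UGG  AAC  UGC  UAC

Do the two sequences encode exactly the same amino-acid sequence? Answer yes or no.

Codon 1: AUG Met / AUG Met — identical.
Codon 2: CUC Leu / CUG Leu — synonymous.
Codon 3: GUG Val / GUC Val — synonymous.
Codon 4: UGG Trp / UGG Trp — identical.
Codon 5: AAC Asn / AAC Asn — identical.
Codon 6: UGG Trp / UGG Trp — identical.
Codon 7: AAC Asn / AAC Asn — identical.
Codon 8: UGC Cys / UGC Cys — identical.
Codon 9: UAU Tyr / UAC Tyr — synonymous.
Nonsynonymous differences: 0 → same protein.

yes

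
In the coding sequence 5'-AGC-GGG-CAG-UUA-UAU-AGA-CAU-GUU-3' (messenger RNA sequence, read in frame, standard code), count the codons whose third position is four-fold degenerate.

2

Codon 1 AGC (Ser): third position 2-fold.
Codon 2 GGG (Gly): third position 4-fold.
Codon 3 CAG (Gln): third position 2-fold.
Codon 4 UUA (Leu): third position 2-fold.
Codon 5 UAU (Tyr): third position 2-fold.
Codon 6 AGA (Arg): third position 2-fold.
Codon 7 CAU (His): third position 2-fold.
Codon 8 GUU (Val): third position 4-fold.
Four-fold degenerate third positions: 2.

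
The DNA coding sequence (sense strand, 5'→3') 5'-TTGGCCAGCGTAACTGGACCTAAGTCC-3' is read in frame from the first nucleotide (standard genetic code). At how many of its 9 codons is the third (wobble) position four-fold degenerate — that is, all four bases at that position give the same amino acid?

Codon 1 TTG (Leu): third position 2-fold.
Codon 2 GCC (Ala): third position 4-fold.
Codon 3 AGC (Ser): third position 2-fold.
Codon 4 GTA (Val): third position 4-fold.
Codon 5 ACT (Thr): third position 4-fold.
Codon 6 GGA (Gly): third position 4-fold.
Codon 7 CCT (Pro): third position 4-fold.
Codon 8 AAG (Lys): third position 2-fold.
Codon 9 TCC (Ser): third position 4-fold.
Four-fold degenerate third positions: 6.

6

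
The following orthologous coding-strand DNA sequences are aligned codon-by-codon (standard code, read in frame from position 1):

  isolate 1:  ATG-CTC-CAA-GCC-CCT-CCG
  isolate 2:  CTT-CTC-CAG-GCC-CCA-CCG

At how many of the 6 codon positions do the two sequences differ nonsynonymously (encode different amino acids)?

1

Codon 1: ATG Met / CTT Leu — nonsynonymous.
Codon 2: CTC Leu / CTC Leu — identical.
Codon 3: CAA Gln / CAG Gln — synonymous.
Codon 4: GCC Ala / GCC Ala — identical.
Codon 5: CCT Pro / CCA Pro — synonymous.
Codon 6: CCG Pro / CCG Pro — identical.
Nonsynonymous differences: 1.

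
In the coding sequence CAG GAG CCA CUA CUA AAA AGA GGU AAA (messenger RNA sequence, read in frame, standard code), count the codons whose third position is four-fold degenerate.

Codon 1 CAG (Gln): third position 2-fold.
Codon 2 GAG (Glu): third position 2-fold.
Codon 3 CCA (Pro): third position 4-fold.
Codon 4 CUA (Leu): third position 4-fold.
Codon 5 CUA (Leu): third position 4-fold.
Codon 6 AAA (Lys): third position 2-fold.
Codon 7 AGA (Arg): third position 2-fold.
Codon 8 GGU (Gly): third position 4-fold.
Codon 9 AAA (Lys): third position 2-fold.
Four-fold degenerate third positions: 4.

4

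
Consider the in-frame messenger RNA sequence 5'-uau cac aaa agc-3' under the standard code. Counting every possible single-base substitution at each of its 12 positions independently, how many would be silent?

Codon 1 (UAU, Tyr): 1 synonymous substitution.
Codon 2 (CAC, His): 1 synonymous substitution.
Codon 3 (AAA, Lys): 1 synonymous substitution.
Codon 4 (AGC, Ser): 1 synonymous substitution.
Total: 1 + 1 + 1 + 1 = 4.

4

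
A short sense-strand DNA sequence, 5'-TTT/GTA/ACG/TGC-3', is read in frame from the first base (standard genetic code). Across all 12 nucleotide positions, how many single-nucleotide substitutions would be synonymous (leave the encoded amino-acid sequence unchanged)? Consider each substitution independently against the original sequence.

Codon 1 (TTT, Phe): 1 synonymous substitution.
Codon 2 (GTA, Val): 3 synonymous substitutions.
Codon 3 (ACG, Thr): 3 synonymous substitutions.
Codon 4 (TGC, Cys): 1 synonymous substitution.
Total: 1 + 3 + 3 + 1 = 8.

8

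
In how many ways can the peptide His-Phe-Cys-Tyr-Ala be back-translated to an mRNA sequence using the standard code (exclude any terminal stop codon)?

64

His: 2 codons.
Phe: 2 codons.
Cys: 2 codons.
Tyr: 2 codons.
Ala: 4 codons.
2 × 2 × 2 × 2 × 4 = 64.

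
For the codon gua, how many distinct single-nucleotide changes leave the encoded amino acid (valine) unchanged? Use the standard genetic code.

3

Position 1: none → 0 synonymous.
Position 2: none → 0 synonymous.
Position 3: GUU, GUC, GUG → 3 synonymous.
Total: 0 + 0 + 3 = 3.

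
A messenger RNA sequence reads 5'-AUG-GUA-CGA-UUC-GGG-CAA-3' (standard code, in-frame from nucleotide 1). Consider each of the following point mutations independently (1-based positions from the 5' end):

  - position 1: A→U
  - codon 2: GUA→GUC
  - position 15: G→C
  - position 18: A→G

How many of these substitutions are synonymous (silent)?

Codon 1: AUG (Met) → UUG (Leu) — missense.
Codon 2: GUA (Val) → GUC (Val) — synonymous.
Codon 5: GGG (Gly) → GGC (Gly) — synonymous.
Codon 6: CAA (Gln) → CAG (Gln) — synonymous.
Synonymous: 3 of 4.

3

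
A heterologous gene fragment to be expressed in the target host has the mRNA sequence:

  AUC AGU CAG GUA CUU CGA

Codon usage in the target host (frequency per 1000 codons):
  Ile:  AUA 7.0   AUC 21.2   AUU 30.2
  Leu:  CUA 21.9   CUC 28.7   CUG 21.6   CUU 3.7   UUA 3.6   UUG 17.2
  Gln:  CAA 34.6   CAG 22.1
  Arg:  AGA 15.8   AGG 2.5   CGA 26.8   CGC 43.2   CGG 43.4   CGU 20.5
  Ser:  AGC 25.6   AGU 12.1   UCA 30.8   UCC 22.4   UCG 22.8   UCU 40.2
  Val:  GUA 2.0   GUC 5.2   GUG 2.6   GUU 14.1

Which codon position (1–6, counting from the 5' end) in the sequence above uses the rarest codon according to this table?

Codon 1 AUC (Ile): 21.2 per 1000.
Codon 2 AGU (Ser): 12.1 per 1000.
Codon 3 CAG (Gln): 22.1 per 1000.
Codon 4 GUA (Val): 2.0 per 1000.
Codon 5 CUU (Leu): 3.7 per 1000.
Codon 6 CGA (Arg): 26.8 per 1000.
Lowest frequency is 2.0 at codon 4.

4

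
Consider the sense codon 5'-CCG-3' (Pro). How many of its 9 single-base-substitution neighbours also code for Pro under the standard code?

3

Position 1: none → 0 synonymous.
Position 2: none → 0 synonymous.
Position 3: CCU, CCC, CCA → 3 synonymous.
Total: 0 + 0 + 3 = 3.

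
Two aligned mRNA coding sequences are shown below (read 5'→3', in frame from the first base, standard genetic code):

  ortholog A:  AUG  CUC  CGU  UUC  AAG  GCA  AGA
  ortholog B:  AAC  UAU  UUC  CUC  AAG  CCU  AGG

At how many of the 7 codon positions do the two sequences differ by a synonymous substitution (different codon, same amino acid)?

1

Codon 1: AUG Met / AAC Asn — nonsynonymous.
Codon 2: CUC Leu / UAU Tyr — nonsynonymous.
Codon 3: CGU Arg / UUC Phe — nonsynonymous.
Codon 4: UUC Phe / CUC Leu — nonsynonymous.
Codon 5: AAG Lys / AAG Lys — identical.
Codon 6: GCA Ala / CCU Pro — nonsynonymous.
Codon 7: AGA Arg / AGG Arg — synonymous.
Synonymous differences: 1.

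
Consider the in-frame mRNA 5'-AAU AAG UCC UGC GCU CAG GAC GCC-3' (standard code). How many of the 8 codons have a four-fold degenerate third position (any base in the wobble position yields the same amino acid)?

3

Codon 1 AAU (Asn): third position 2-fold.
Codon 2 AAG (Lys): third position 2-fold.
Codon 3 UCC (Ser): third position 4-fold.
Codon 4 UGC (Cys): third position 2-fold.
Codon 5 GCU (Ala): third position 4-fold.
Codon 6 CAG (Gln): third position 2-fold.
Codon 7 GAC (Asp): third position 2-fold.
Codon 8 GCC (Ala): third position 4-fold.
Four-fold degenerate third positions: 3.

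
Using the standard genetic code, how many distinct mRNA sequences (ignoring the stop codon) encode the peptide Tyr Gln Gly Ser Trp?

96

Tyr: 2 codons.
Gln: 2 codons.
Gly: 4 codons.
Ser: 6 codons.
Trp: 1 codon.
2 × 2 × 4 × 6 × 1 = 96.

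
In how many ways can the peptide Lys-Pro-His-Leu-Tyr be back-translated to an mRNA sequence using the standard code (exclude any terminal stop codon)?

192

Lys: 2 codons.
Pro: 4 codons.
His: 2 codons.
Leu: 6 codons.
Tyr: 2 codons.
2 × 4 × 2 × 6 × 2 = 192.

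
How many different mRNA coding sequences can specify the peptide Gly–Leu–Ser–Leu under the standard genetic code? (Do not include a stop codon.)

864

Gly: 4 codons.
Leu: 6 codons.
Ser: 6 codons.
Leu: 6 codons.
4 × 6 × 6 × 6 = 864.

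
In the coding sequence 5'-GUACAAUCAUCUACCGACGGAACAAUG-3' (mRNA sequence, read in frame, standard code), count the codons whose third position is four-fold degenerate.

Codon 1 GUA (Val): third position 4-fold.
Codon 2 CAA (Gln): third position 2-fold.
Codon 3 UCA (Ser): third position 4-fold.
Codon 4 UCU (Ser): third position 4-fold.
Codon 5 ACC (Thr): third position 4-fold.
Codon 6 GAC (Asp): third position 2-fold.
Codon 7 GGA (Gly): third position 4-fold.
Codon 8 ACA (Thr): third position 4-fold.
Codon 9 AUG (Met): third position 1-fold.
Four-fold degenerate third positions: 6.

6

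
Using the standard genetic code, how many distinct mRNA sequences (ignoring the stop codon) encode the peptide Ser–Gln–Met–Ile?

36

Ser: 6 codons.
Gln: 2 codons.
Met: 1 codon.
Ile: 3 codons.
6 × 2 × 1 × 3 = 36.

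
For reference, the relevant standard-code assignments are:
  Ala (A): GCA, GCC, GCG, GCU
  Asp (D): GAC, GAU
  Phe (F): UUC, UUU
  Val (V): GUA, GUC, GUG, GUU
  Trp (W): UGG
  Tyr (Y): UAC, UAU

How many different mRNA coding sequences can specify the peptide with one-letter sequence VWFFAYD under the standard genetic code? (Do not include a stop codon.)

256

Val: 4 codons.
Trp: 1 codon.
Phe: 2 codons.
Phe: 2 codons.
Ala: 4 codons.
Tyr: 2 codons.
Asp: 2 codons.
4 × 1 × 2 × 2 × 4 × 2 × 2 = 256.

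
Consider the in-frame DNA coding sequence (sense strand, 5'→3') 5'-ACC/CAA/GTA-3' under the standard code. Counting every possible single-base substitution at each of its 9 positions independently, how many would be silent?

7

Codon 1 (ACC, Thr): 3 synonymous substitutions.
Codon 2 (CAA, Gln): 1 synonymous substitution.
Codon 3 (GTA, Val): 3 synonymous substitutions.
Total: 3 + 1 + 3 = 7.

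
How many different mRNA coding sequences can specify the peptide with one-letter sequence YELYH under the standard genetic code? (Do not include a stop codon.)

Tyr: 2 codons.
Glu: 2 codons.
Leu: 6 codons.
Tyr: 2 codons.
His: 2 codons.
2 × 2 × 6 × 2 × 2 = 96.

96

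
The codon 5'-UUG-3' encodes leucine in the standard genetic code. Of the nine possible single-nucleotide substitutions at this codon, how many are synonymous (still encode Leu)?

Position 1: CUG → 1 synonymous.
Position 2: none → 0 synonymous.
Position 3: UUA → 1 synonymous.
Total: 1 + 0 + 1 = 2.

2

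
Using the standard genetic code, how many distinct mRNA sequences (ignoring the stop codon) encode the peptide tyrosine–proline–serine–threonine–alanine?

768

Tyr: 2 codons.
Pro: 4 codons.
Ser: 6 codons.
Thr: 4 codons.
Ala: 4 codons.
2 × 4 × 6 × 4 × 4 = 768.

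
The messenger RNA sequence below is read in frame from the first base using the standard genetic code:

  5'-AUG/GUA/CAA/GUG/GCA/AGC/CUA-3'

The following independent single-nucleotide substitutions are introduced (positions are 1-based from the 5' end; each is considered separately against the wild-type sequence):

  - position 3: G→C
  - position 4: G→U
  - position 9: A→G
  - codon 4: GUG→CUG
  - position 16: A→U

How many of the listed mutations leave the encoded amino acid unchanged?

1

Codon 1: AUG (Met) → AUC (Ile) — missense.
Codon 2: GUA (Val) → UUA (Leu) — missense.
Codon 3: CAA (Gln) → CAG (Gln) — synonymous.
Codon 4: GUG (Val) → CUG (Leu) — missense.
Codon 6: AGC (Ser) → UGC (Cys) — missense.
Synonymous: 1 of 5.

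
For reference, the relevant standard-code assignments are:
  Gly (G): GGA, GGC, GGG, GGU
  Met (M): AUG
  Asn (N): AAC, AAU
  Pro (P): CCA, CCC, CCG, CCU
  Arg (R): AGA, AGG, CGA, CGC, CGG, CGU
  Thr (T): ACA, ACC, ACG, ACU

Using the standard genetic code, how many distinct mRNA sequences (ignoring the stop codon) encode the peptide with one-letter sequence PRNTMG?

768

Pro: 4 codons.
Arg: 6 codons.
Asn: 2 codons.
Thr: 4 codons.
Met: 1 codon.
Gly: 4 codons.
4 × 6 × 2 × 4 × 1 × 4 = 768.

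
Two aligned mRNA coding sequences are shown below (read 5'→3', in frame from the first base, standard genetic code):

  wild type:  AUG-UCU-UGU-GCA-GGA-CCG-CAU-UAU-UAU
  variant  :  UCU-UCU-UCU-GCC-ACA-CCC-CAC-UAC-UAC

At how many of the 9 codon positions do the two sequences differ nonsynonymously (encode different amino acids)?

3

Codon 1: AUG Met / UCU Ser — nonsynonymous.
Codon 2: UCU Ser / UCU Ser — identical.
Codon 3: UGU Cys / UCU Ser — nonsynonymous.
Codon 4: GCA Ala / GCC Ala — synonymous.
Codon 5: GGA Gly / ACA Thr — nonsynonymous.
Codon 6: CCG Pro / CCC Pro — synonymous.
Codon 7: CAU His / CAC His — synonymous.
Codon 8: UAU Tyr / UAC Tyr — synonymous.
Codon 9: UAU Tyr / UAC Tyr — synonymous.
Nonsynonymous differences: 3.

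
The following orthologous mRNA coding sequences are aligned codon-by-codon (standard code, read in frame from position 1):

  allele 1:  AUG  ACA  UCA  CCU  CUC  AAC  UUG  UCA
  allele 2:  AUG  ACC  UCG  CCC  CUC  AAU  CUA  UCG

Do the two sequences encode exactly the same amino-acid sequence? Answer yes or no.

Codon 1: AUG Met / AUG Met — identical.
Codon 2: ACA Thr / ACC Thr — synonymous.
Codon 3: UCA Ser / UCG Ser — synonymous.
Codon 4: CCU Pro / CCC Pro — synonymous.
Codon 5: CUC Leu / CUC Leu — identical.
Codon 6: AAC Asn / AAU Asn — synonymous.
Codon 7: UUG Leu / CUA Leu — synonymous.
Codon 8: UCA Ser / UCG Ser — synonymous.
Nonsynonymous differences: 0 → same protein.

yes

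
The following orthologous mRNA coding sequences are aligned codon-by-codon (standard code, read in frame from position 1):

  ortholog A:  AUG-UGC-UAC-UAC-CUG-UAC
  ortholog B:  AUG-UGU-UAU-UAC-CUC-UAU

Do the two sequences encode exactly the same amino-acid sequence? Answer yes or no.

Codon 1: AUG Met / AUG Met — identical.
Codon 2: UGC Cys / UGU Cys — synonymous.
Codon 3: UAC Tyr / UAU Tyr — synonymous.
Codon 4: UAC Tyr / UAC Tyr — identical.
Codon 5: CUG Leu / CUC Leu — synonymous.
Codon 6: UAC Tyr / UAU Tyr — synonymous.
Nonsynonymous differences: 0 → same protein.

yes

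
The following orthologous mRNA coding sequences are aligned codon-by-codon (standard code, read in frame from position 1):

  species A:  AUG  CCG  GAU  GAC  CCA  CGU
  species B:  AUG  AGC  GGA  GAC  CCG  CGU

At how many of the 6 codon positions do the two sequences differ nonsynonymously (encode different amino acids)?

Codon 1: AUG Met / AUG Met — identical.
Codon 2: CCG Pro / AGC Ser — nonsynonymous.
Codon 3: GAU Asp / GGA Gly — nonsynonymous.
Codon 4: GAC Asp / GAC Asp — identical.
Codon 5: CCA Pro / CCG Pro — synonymous.
Codon 6: CGU Arg / CGU Arg — identical.
Nonsynonymous differences: 2.

2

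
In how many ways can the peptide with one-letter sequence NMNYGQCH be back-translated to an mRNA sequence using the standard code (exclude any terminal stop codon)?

256

Asn: 2 codons.
Met: 1 codon.
Asn: 2 codons.
Tyr: 2 codons.
Gly: 4 codons.
Gln: 2 codons.
Cys: 2 codons.
His: 2 codons.
2 × 1 × 2 × 2 × 4 × 2 × 2 × 2 = 256.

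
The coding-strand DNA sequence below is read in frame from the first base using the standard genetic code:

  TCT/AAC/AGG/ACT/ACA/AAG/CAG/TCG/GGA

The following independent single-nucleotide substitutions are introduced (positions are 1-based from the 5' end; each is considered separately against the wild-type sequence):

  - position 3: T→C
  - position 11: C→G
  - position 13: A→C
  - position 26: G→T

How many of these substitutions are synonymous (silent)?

Codon 1: TCT (Ser) → TCC (Ser) — synonymous.
Codon 4: ACT (Thr) → AGT (Ser) — missense.
Codon 5: ACA (Thr) → CCA (Pro) — missense.
Codon 9: GGA (Gly) → GTA (Val) — missense.
Synonymous: 1 of 4.

1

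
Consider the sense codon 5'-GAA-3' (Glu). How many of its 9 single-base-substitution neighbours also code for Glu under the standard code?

1

Position 1: none → 0 synonymous.
Position 2: none → 0 synonymous.
Position 3: GAG → 1 synonymous.
Total: 0 + 0 + 1 = 1.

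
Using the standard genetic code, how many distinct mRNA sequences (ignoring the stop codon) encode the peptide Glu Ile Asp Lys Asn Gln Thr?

384

Glu: 2 codons.
Ile: 3 codons.
Asp: 2 codons.
Lys: 2 codons.
Asn: 2 codons.
Gln: 2 codons.
Thr: 4 codons.
2 × 3 × 2 × 2 × 2 × 2 × 4 = 384.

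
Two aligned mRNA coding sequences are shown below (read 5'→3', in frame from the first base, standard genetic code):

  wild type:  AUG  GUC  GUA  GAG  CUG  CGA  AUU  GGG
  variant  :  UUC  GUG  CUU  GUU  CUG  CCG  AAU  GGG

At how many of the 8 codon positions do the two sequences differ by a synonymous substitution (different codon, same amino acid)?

Codon 1: AUG Met / UUC Phe — nonsynonymous.
Codon 2: GUC Val / GUG Val — synonymous.
Codon 3: GUA Val / CUU Leu — nonsynonymous.
Codon 4: GAG Glu / GUU Val — nonsynonymous.
Codon 5: CUG Leu / CUG Leu — identical.
Codon 6: CGA Arg / CCG Pro — nonsynonymous.
Codon 7: AUU Ile / AAU Asn — nonsynonymous.
Codon 8: GGG Gly / GGG Gly — identical.
Synonymous differences: 1.

1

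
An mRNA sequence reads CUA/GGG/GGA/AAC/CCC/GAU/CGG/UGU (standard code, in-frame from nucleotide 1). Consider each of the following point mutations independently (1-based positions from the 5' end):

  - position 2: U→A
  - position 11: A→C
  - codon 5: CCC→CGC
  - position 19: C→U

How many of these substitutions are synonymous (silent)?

Codon 1: CUA (Leu) → CAA (Gln) — missense.
Codon 4: AAC (Asn) → ACC (Thr) — missense.
Codon 5: CCC (Pro) → CGC (Arg) — missense.
Codon 7: CGG (Arg) → UGG (Trp) — missense.
Synonymous: 0 of 4.

0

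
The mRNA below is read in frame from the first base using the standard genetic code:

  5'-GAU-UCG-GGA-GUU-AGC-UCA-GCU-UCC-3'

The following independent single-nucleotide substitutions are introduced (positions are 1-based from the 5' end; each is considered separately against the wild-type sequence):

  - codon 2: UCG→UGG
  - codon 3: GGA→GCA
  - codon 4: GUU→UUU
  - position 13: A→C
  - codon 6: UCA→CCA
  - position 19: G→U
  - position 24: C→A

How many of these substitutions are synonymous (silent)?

Codon 2: UCG (Ser) → UGG (Trp) — missense.
Codon 3: GGA (Gly) → GCA (Ala) — missense.
Codon 4: GUU (Val) → UUU (Phe) — missense.
Codon 5: AGC (Ser) → CGC (Arg) — missense.
Codon 6: UCA (Ser) → CCA (Pro) — missense.
Codon 7: GCU (Ala) → UCU (Ser) — missense.
Codon 8: UCC (Ser) → UCA (Ser) — synonymous.
Synonymous: 1 of 7.

1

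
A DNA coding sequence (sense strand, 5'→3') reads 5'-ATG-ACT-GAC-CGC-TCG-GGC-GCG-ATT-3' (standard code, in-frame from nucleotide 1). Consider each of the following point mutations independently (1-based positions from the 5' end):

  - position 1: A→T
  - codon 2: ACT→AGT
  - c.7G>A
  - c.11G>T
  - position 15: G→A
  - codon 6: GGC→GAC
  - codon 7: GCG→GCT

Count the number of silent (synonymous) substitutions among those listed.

2

Codon 1: ATG (Met) → TTG (Leu) — missense.
Codon 2: ACT (Thr) → AGT (Ser) — missense.
Codon 3: GAC (Asp) → AAC (Asn) — missense.
Codon 4: CGC (Arg) → CTC (Leu) — missense.
Codon 5: TCG (Ser) → TCA (Ser) — synonymous.
Codon 6: GGC (Gly) → GAC (Asp) — missense.
Codon 7: GCG (Ala) → GCT (Ala) — synonymous.
Synonymous: 2 of 7.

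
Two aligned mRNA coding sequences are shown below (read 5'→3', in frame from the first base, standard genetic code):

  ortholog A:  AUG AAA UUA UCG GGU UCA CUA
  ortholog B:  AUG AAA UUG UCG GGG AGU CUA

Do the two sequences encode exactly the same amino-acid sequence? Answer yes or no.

Codon 1: AUG Met / AUG Met — identical.
Codon 2: AAA Lys / AAA Lys — identical.
Codon 3: UUA Leu / UUG Leu — synonymous.
Codon 4: UCG Ser / UCG Ser — identical.
Codon 5: GGU Gly / GGG Gly — synonymous.
Codon 6: UCA Ser / AGU Ser — synonymous.
Codon 7: CUA Leu / CUA Leu — identical.
Nonsynonymous differences: 0 → same protein.

yes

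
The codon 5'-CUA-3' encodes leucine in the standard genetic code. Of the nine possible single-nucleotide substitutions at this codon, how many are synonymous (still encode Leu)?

Position 1: UUA → 1 synonymous.
Position 2: none → 0 synonymous.
Position 3: CUU, CUC, CUG → 3 synonymous.
Total: 1 + 0 + 3 = 4.

4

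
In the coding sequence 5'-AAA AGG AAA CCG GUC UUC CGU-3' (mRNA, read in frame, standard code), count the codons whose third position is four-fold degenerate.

3

Codon 1 AAA (Lys): third position 2-fold.
Codon 2 AGG (Arg): third position 2-fold.
Codon 3 AAA (Lys): third position 2-fold.
Codon 4 CCG (Pro): third position 4-fold.
Codon 5 GUC (Val): third position 4-fold.
Codon 6 UUC (Phe): third position 2-fold.
Codon 7 CGU (Arg): third position 4-fold.
Four-fold degenerate third positions: 3.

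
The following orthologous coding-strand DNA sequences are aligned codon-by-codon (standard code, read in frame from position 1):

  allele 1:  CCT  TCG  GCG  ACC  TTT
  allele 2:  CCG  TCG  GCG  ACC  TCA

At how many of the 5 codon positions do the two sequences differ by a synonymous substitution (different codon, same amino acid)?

Codon 1: CCT Pro / CCG Pro — synonymous.
Codon 2: TCG Ser / TCG Ser — identical.
Codon 3: GCG Ala / GCG Ala — identical.
Codon 4: ACC Thr / ACC Thr — identical.
Codon 5: TTT Phe / TCA Ser — nonsynonymous.
Synonymous differences: 1.

1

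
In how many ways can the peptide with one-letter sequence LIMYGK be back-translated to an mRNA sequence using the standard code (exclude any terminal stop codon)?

288

Leu: 6 codons.
Ile: 3 codons.
Met: 1 codon.
Tyr: 2 codons.
Gly: 4 codons.
Lys: 2 codons.
6 × 3 × 1 × 2 × 4 × 2 = 288.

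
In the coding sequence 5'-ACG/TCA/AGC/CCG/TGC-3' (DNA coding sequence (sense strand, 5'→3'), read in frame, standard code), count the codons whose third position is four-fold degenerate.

Codon 1 ACG (Thr): third position 4-fold.
Codon 2 TCA (Ser): third position 4-fold.
Codon 3 AGC (Ser): third position 2-fold.
Codon 4 CCG (Pro): third position 4-fold.
Codon 5 TGC (Cys): third position 2-fold.
Four-fold degenerate third positions: 3.

3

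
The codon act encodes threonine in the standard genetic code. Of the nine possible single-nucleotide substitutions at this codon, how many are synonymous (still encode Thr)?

Position 1: none → 0 synonymous.
Position 2: none → 0 synonymous.
Position 3: ACC, ACA, ACG → 3 synonymous.
Total: 0 + 0 + 3 = 3.

3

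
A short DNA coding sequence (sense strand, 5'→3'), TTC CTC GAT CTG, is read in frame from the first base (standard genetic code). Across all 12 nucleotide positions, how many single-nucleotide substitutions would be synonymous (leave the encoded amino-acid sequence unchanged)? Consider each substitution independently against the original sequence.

9

Codon 1 (TTC, Phe): 1 synonymous substitution.
Codon 2 (CTC, Leu): 3 synonymous substitutions.
Codon 3 (GAT, Asp): 1 synonymous substitution.
Codon 4 (CTG, Leu): 4 synonymous substitutions.
Total: 1 + 3 + 1 + 4 = 9.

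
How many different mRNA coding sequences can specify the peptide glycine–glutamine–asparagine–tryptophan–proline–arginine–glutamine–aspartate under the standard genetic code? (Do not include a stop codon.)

Gly: 4 codons.
Gln: 2 codons.
Asn: 2 codons.
Trp: 1 codon.
Pro: 4 codons.
Arg: 6 codons.
Gln: 2 codons.
Asp: 2 codons.
4 × 2 × 2 × 1 × 4 × 6 × 2 × 2 = 1536.

1536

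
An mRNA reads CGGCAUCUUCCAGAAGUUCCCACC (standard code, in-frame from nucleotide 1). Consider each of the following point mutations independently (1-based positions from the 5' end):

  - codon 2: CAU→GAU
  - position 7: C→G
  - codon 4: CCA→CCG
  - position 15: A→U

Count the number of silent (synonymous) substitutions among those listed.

Codon 2: CAU (His) → GAU (Asp) — missense.
Codon 3: CUU (Leu) → GUU (Val) — missense.
Codon 4: CCA (Pro) → CCG (Pro) — synonymous.
Codon 5: GAA (Glu) → GAU (Asp) — missense.
Synonymous: 1 of 4.

1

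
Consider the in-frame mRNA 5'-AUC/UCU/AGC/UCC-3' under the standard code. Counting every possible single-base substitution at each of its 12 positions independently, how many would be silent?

Codon 1 (AUC, Ile): 2 synonymous substitutions.
Codon 2 (UCU, Ser): 3 synonymous substitutions.
Codon 3 (AGC, Ser): 1 synonymous substitution.
Codon 4 (UCC, Ser): 3 synonymous substitutions.
Total: 2 + 3 + 1 + 3 = 9.

9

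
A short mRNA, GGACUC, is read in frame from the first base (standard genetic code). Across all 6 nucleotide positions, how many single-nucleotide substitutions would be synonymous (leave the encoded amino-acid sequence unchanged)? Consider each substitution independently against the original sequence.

Codon 1 (GGA, Gly): 3 synonymous substitutions.
Codon 2 (CUC, Leu): 3 synonymous substitutions.
Total: 3 + 3 = 6.

6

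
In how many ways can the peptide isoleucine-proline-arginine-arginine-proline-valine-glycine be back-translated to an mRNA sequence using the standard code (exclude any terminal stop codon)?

27648

Ile: 3 codons.
Pro: 4 codons.
Arg: 6 codons.
Arg: 6 codons.
Pro: 4 codons.
Val: 4 codons.
Gly: 4 codons.
3 × 4 × 6 × 6 × 4 × 4 × 4 = 27648.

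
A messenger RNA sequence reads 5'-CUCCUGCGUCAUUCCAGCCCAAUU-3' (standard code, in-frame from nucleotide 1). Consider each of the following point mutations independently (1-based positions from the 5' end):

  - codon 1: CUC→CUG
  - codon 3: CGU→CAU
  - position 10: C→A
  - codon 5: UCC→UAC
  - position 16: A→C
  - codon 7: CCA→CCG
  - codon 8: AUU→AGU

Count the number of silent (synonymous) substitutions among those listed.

Codon 1: CUC (Leu) → CUG (Leu) — synonymous.
Codon 3: CGU (Arg) → CAU (His) — missense.
Codon 4: CAU (His) → AAU (Asn) — missense.
Codon 5: UCC (Ser) → UAC (Tyr) — missense.
Codon 6: AGC (Ser) → CGC (Arg) — missense.
Codon 7: CCA (Pro) → CCG (Pro) — synonymous.
Codon 8: AUU (Ile) → AGU (Ser) — missense.
Synonymous: 2 of 7.

2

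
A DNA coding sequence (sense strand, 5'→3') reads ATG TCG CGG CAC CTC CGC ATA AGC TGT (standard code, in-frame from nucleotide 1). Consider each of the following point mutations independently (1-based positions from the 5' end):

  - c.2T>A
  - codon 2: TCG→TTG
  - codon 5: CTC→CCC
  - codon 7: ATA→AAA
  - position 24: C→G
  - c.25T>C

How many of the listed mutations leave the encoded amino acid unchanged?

0

Codon 1: ATG (Met) → AAG (Lys) — missense.
Codon 2: TCG (Ser) → TTG (Leu) — missense.
Codon 5: CTC (Leu) → CCC (Pro) — missense.
Codon 7: ATA (Ile) → AAA (Lys) — missense.
Codon 8: AGC (Ser) → AGG (Arg) — missense.
Codon 9: TGT (Cys) → CGT (Arg) — missense.
Synonymous: 0 of 6.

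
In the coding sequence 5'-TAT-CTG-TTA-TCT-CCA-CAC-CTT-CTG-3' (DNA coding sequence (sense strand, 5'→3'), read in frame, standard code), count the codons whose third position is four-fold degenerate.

5

Codon 1 TAT (Tyr): third position 2-fold.
Codon 2 CTG (Leu): third position 4-fold.
Codon 3 TTA (Leu): third position 2-fold.
Codon 4 TCT (Ser): third position 4-fold.
Codon 5 CCA (Pro): third position 4-fold.
Codon 6 CAC (His): third position 2-fold.
Codon 7 CTT (Leu): third position 4-fold.
Codon 8 CTG (Leu): third position 4-fold.
Four-fold degenerate third positions: 5.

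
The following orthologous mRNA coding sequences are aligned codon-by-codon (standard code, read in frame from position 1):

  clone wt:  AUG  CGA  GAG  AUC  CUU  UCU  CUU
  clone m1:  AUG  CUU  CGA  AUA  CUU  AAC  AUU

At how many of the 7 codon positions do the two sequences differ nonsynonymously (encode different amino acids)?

Codon 1: AUG Met / AUG Met — identical.
Codon 2: CGA Arg / CUU Leu — nonsynonymous.
Codon 3: GAG Glu / CGA Arg — nonsynonymous.
Codon 4: AUC Ile / AUA Ile — synonymous.
Codon 5: CUU Leu / CUU Leu — identical.
Codon 6: UCU Ser / AAC Asn — nonsynonymous.
Codon 7: CUU Leu / AUU Ile — nonsynonymous.
Nonsynonymous differences: 4.

4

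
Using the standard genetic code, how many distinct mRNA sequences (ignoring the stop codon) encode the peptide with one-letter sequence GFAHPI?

Gly: 4 codons.
Phe: 2 codons.
Ala: 4 codons.
His: 2 codons.
Pro: 4 codons.
Ile: 3 codons.
4 × 2 × 4 × 2 × 4 × 3 = 768.

768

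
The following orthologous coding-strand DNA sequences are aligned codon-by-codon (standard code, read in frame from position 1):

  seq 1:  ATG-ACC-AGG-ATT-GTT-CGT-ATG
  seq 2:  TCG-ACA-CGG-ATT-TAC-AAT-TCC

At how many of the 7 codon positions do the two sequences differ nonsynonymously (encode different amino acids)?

Codon 1: ATG Met / TCG Ser — nonsynonymous.
Codon 2: ACC Thr / ACA Thr — synonymous.
Codon 3: AGG Arg / CGG Arg — synonymous.
Codon 4: ATT Ile / ATT Ile — identical.
Codon 5: GTT Val / TAC Tyr — nonsynonymous.
Codon 6: CGT Arg / AAT Asn — nonsynonymous.
Codon 7: ATG Met / TCC Ser — nonsynonymous.
Nonsynonymous differences: 4.

4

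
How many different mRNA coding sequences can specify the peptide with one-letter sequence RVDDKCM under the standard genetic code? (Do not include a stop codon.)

384

Arg: 6 codons.
Val: 4 codons.
Asp: 2 codons.
Asp: 2 codons.
Lys: 2 codons.
Cys: 2 codons.
Met: 1 codon.
6 × 4 × 2 × 2 × 2 × 2 × 1 = 384.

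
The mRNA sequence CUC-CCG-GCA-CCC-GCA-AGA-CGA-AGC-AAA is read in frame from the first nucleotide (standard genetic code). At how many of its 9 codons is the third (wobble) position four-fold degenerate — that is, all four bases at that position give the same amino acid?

6

Codon 1 CUC (Leu): third position 4-fold.
Codon 2 CCG (Pro): third position 4-fold.
Codon 3 GCA (Ala): third position 4-fold.
Codon 4 CCC (Pro): third position 4-fold.
Codon 5 GCA (Ala): third position 4-fold.
Codon 6 AGA (Arg): third position 2-fold.
Codon 7 CGA (Arg): third position 4-fold.
Codon 8 AGC (Ser): third position 2-fold.
Codon 9 AAA (Lys): third position 2-fold.
Four-fold degenerate third positions: 6.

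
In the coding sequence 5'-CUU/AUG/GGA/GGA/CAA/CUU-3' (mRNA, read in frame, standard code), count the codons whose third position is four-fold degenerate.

Codon 1 CUU (Leu): third position 4-fold.
Codon 2 AUG (Met): third position 1-fold.
Codon 3 GGA (Gly): third position 4-fold.
Codon 4 GGA (Gly): third position 4-fold.
Codon 5 CAA (Gln): third position 2-fold.
Codon 6 CUU (Leu): third position 4-fold.
Four-fold degenerate third positions: 4.

4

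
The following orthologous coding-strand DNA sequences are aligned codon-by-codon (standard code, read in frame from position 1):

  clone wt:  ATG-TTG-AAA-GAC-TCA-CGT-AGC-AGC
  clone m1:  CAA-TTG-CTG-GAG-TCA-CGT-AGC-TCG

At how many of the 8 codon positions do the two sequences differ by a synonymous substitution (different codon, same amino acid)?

1

Codon 1: ATG Met / CAA Gln — nonsynonymous.
Codon 2: TTG Leu / TTG Leu — identical.
Codon 3: AAA Lys / CTG Leu — nonsynonymous.
Codon 4: GAC Asp / GAG Glu — nonsynonymous.
Codon 5: TCA Ser / TCA Ser — identical.
Codon 6: CGT Arg / CGT Arg — identical.
Codon 7: AGC Ser / AGC Ser — identical.
Codon 8: AGC Ser / TCG Ser — synonymous.
Synonymous differences: 1.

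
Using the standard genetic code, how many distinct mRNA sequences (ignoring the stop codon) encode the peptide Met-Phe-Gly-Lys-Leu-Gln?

Met: 1 codon.
Phe: 2 codons.
Gly: 4 codons.
Lys: 2 codons.
Leu: 6 codons.
Gln: 2 codons.
1 × 2 × 4 × 2 × 6 × 2 = 192.

192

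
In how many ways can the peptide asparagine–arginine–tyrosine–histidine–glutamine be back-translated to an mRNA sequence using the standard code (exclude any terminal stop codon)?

Asn: 2 codons.
Arg: 6 codons.
Tyr: 2 codons.
His: 2 codons.
Gln: 2 codons.
2 × 6 × 2 × 2 × 2 = 96.

96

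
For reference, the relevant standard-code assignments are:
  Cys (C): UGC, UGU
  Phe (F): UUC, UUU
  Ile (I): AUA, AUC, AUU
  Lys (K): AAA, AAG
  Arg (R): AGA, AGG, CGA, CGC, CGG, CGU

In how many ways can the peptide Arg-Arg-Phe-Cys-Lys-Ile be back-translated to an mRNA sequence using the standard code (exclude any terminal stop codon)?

864

Arg: 6 codons.
Arg: 6 codons.
Phe: 2 codons.
Cys: 2 codons.
Lys: 2 codons.
Ile: 3 codons.
6 × 6 × 2 × 2 × 2 × 3 = 864.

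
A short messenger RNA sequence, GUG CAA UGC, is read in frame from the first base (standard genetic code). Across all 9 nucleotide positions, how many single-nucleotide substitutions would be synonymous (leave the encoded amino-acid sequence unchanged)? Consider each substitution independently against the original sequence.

Codon 1 (GUG, Val): 3 synonymous substitutions.
Codon 2 (CAA, Gln): 1 synonymous substitution.
Codon 3 (UGC, Cys): 1 synonymous substitution.
Total: 3 + 1 + 1 = 5.

5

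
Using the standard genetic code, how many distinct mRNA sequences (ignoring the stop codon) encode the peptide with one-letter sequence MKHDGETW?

Met: 1 codon.
Lys: 2 codons.
His: 2 codons.
Asp: 2 codons.
Gly: 4 codons.
Glu: 2 codons.
Thr: 4 codons.
Trp: 1 codon.
1 × 2 × 2 × 2 × 4 × 2 × 4 × 1 = 256.

256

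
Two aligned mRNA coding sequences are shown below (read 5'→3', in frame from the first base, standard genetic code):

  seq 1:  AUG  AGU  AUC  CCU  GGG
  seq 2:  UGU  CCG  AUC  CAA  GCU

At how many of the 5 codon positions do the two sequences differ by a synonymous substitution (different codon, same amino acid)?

0

Codon 1: AUG Met / UGU Cys — nonsynonymous.
Codon 2: AGU Ser / CCG Pro — nonsynonymous.
Codon 3: AUC Ile / AUC Ile — identical.
Codon 4: CCU Pro / CAA Gln — nonsynonymous.
Codon 5: GGG Gly / GCU Ala — nonsynonymous.
Synonymous differences: 0.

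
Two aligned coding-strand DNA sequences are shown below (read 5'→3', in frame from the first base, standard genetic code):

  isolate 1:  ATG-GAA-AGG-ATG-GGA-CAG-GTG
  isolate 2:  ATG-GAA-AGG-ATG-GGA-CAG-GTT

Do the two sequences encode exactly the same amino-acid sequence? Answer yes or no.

Codon 1: ATG Met / ATG Met — identical.
Codon 2: GAA Glu / GAA Glu — identical.
Codon 3: AGG Arg / AGG Arg — identical.
Codon 4: ATG Met / ATG Met — identical.
Codon 5: GGA Gly / GGA Gly — identical.
Codon 6: CAG Gln / CAG Gln — identical.
Codon 7: GTG Val / GTT Val — synonymous.
Nonsynonymous differences: 0 → same protein.

yes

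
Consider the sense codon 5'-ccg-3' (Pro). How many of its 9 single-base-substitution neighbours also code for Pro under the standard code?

Position 1: none → 0 synonymous.
Position 2: none → 0 synonymous.
Position 3: CCT, CCC, CCA → 3 synonymous.
Total: 0 + 0 + 3 = 3.

3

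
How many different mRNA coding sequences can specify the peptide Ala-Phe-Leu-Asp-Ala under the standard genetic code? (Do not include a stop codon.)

384

Ala: 4 codons.
Phe: 2 codons.
Leu: 6 codons.
Asp: 2 codons.
Ala: 4 codons.
4 × 2 × 6 × 2 × 4 = 384.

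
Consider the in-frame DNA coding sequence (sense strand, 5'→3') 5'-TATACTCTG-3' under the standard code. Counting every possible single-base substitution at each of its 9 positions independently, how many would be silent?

8

Codon 1 (TAT, Tyr): 1 synonymous substitution.
Codon 2 (ACT, Thr): 3 synonymous substitutions.
Codon 3 (CTG, Leu): 4 synonymous substitutions.
Total: 1 + 3 + 4 = 8.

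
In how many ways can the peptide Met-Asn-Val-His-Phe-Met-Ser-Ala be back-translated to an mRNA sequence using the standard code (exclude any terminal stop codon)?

Met: 1 codon.
Asn: 2 codons.
Val: 4 codons.
His: 2 codons.
Phe: 2 codons.
Met: 1 codon.
Ser: 6 codons.
Ala: 4 codons.
1 × 2 × 4 × 2 × 2 × 1 × 6 × 4 = 768.

768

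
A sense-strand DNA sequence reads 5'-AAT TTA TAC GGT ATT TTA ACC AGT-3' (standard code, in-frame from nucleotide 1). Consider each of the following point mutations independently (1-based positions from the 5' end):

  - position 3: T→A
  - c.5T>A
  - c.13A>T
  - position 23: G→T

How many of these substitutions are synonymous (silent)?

Codon 1: AAT (Asn) → AAA (Lys) — missense.
Codon 2: TTA (Leu) → TAA (Stop) — nonsense.
Codon 5: ATT (Ile) → TTT (Phe) — missense.
Codon 8: AGT (Ser) → ATT (Ile) — missense.
Synonymous: 0 of 4.

0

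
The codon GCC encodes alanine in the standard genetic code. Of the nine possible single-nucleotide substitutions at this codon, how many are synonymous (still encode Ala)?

3

Position 1: none → 0 synonymous.
Position 2: none → 0 synonymous.
Position 3: GCT, GCA, GCG → 3 synonymous.
Total: 0 + 0 + 3 = 3.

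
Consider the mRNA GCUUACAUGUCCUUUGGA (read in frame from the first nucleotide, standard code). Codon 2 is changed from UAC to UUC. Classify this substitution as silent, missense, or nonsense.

missense

Position 5 falls in codon 2: UAC → Tyr.
After the substitution the codon is UUC → Phe.
Tyr ≠ Phe, so this is a missense mutation.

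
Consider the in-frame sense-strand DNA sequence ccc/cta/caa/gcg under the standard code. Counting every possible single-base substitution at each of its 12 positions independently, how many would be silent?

11

Codon 1 (CCC, Pro): 3 synonymous substitutions.
Codon 2 (CTA, Leu): 4 synonymous substitutions.
Codon 3 (CAA, Gln): 1 synonymous substitution.
Codon 4 (GCG, Ala): 3 synonymous substitutions.
Total: 3 + 4 + 1 + 3 = 11.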